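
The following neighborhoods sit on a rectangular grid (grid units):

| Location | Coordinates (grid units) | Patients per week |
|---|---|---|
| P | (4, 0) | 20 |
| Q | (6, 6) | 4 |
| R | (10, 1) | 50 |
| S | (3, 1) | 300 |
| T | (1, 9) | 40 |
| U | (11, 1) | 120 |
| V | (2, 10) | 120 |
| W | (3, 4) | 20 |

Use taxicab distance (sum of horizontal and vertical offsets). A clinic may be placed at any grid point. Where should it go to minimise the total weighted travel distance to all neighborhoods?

Manhattan distance separates: Σwᵢ(|x−xᵢ|+|y−yᵢ|) = Σwᵢ|x−xᵢ| + Σwᵢ|y−yᵢ|, so x and y are optimised independently as 1-D weighted medians.
Total weight W = 674; half = 337.
x-coordinate, sorted with cumulative weight:
  x=1 (T, w=40) cum 40
  x=2 (V, w=120) cum 160
  x=3 (S, w=300) cum 460  ← median
  x=3 (W, w=20) cum 480
  x=4 (P, w=20) cum 500
  x=6 (Q, w=4) cum 504
  x=10 (R, w=50) cum 554
  x=11 (U, w=120) cum 674
⇒ x* = 3
y-coordinate, sorted with cumulative weight:
  y=0 (P, w=20) cum 20
  y=1 (R, w=50) cum 70
  y=1 (S, w=300) cum 370  ← median
  y=1 (U, w=120) cum 490
  y=4 (W, w=20) cum 510
  y=6 (Q, w=4) cum 514
  y=9 (T, w=40) cum 554
  y=10 (V, w=120) cum 674
⇒ y* = 1

(3, 1)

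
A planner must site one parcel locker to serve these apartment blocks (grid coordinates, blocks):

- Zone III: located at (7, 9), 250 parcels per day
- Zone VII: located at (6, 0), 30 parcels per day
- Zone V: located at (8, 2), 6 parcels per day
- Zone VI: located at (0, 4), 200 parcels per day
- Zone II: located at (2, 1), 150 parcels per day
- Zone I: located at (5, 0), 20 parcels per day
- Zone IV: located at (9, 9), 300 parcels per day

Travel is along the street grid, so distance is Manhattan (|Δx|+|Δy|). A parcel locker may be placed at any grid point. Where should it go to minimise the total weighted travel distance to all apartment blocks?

Manhattan distance separates: Σwᵢ(|x−xᵢ|+|y−yᵢ|) = Σwᵢ|x−xᵢ| + Σwᵢ|y−yᵢ|, so x and y are optimised independently as 1-D weighted medians.
Total weight W = 956; half = 478.
x-coordinate, sorted with cumulative weight:
  x=0 (Zone VI, w=200) cum 200
  x=2 (Zone II, w=150) cum 350
  x=5 (Zone I, w=20) cum 370
  x=6 (Zone VII, w=30) cum 400
  x=7 (Zone III, w=250) cum 650  ← median
  x=8 (Zone V, w=6) cum 656
  x=9 (Zone IV, w=300) cum 956
⇒ x* = 7
y-coordinate, sorted with cumulative weight:
  y=0 (Zone VII, w=30) cum 30
  y=0 (Zone I, w=20) cum 50
  y=1 (Zone II, w=150) cum 200
  y=2 (Zone V, w=6) cum 206
  y=4 (Zone VI, w=200) cum 406
  y=9 (Zone III, w=250) cum 656  ← median
  y=9 (Zone IV, w=300) cum 956
⇒ y* = 9

(7, 9)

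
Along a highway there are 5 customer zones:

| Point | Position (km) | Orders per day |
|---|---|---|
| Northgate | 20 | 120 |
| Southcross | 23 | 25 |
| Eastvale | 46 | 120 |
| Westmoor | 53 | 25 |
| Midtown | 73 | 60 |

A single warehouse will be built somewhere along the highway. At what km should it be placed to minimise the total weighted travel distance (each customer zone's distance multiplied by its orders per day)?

For a sum of weighted absolute distances on a line, the optimum is the weighted median (not the mean). Total weight W = 350; half-weight = 175.
Sort by position and accumulate weight:
  km 20 (Northgate, w=120) → cum 120
  km 23 (Southcross, w=25) → cum 145
  km 46 (Eastvale, w=120) → cum 265  ≥ 175 → median here
  km 53 (Westmoor, w=25) → cum 290
  km 73 (Midtown, w=60) → cum 350
Optimal location: km 46.

x = 46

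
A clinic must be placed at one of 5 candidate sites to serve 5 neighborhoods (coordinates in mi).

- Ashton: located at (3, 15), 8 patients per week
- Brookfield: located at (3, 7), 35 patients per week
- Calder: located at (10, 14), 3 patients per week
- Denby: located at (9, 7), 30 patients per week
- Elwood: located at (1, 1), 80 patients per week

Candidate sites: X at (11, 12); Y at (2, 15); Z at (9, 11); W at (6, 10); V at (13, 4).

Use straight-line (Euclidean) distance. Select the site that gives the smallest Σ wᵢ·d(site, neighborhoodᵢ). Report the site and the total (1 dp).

Total weighted distance at each candidate:
  X (11, 12): total = 1756.1
  Y (2, 15): total = 1756.1
  Z (9, 11): total = 1464.1
  W (6, 10): total = 1163.0
  V (13, 4): total = 1655.2
Minimum is at W with total 1163.0 mi.

W, total 1163.0 mi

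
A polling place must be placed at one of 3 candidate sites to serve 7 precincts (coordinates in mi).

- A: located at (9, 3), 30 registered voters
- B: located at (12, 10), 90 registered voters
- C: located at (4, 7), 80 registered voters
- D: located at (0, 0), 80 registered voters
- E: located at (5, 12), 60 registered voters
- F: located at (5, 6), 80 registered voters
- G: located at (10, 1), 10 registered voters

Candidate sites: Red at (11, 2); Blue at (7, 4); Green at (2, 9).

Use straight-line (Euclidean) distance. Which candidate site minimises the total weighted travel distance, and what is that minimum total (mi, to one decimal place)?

Total weighted distance at each candidate:
  Red (11, 2): total = 3666.0
  Blue (7, 4): total = 2517.9
  Green (2, 9): total = 2852.0
Minimum is at Blue with total 2517.9 mi.

Blue, total 2517.9 mi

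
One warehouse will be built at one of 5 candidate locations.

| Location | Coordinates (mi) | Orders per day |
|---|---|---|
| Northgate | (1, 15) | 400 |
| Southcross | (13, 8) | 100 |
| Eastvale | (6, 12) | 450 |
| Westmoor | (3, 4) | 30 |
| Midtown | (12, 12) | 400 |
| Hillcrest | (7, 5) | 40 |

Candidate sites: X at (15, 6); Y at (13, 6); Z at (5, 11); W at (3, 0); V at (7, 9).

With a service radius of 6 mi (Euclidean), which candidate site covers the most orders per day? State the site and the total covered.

Coverage radius r = 6 mi; a point is covered iff (Δx)²+(Δy)² ≤ 6² = 36.
  X (15, 6): covers {Southcross} → 100
  Y (13, 6): covers {Southcross} → 100
  Z (5, 11): covers {Northgate, Eastvale} → 850
  W (3, 0): covers {Westmoor} → 30
  V (7, 9): covers {Eastvale, Midtown, Hillcrest} → 890
Maximum coverage at V: 890 orders per day.

V, covering 890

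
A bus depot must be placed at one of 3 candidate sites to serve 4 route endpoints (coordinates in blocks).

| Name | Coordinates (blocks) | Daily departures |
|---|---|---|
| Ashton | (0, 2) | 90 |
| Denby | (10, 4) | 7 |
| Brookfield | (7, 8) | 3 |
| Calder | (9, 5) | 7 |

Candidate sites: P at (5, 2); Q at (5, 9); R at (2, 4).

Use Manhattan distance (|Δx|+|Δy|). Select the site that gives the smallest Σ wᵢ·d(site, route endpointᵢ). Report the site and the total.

Total weighted distance at each candidate:
  P (5, 2): total = 572
  Q (5, 9): total = 1215
  R (2, 4): total = 499
Minimum is at R with total 499 blocks.

R, total 499 blocks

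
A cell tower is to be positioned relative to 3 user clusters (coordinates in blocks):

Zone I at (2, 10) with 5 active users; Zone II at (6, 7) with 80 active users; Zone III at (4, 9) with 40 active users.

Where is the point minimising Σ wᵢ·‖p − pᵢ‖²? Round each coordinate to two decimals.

(5.20, 7.76)

The minimiser of Σwᵢ‖p−pᵢ‖² is the weighted centroid p* = (Σwᵢpᵢ)/(Σwᵢ).
Σwᵢ = 125.
Σwᵢxᵢ = 5·2 + 80·6 + 40·4 = 650.
Σwᵢyᵢ = 5·10 + 80·7 + 40·9 = 970.
x* = 650/125 = 5.20, y* = 970/125 = 7.76.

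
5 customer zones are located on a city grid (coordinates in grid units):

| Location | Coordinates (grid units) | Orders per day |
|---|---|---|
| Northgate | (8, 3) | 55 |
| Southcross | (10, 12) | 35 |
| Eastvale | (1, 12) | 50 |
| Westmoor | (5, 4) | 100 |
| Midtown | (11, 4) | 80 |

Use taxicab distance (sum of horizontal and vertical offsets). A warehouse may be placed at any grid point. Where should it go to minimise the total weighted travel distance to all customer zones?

(8, 4)

Manhattan distance separates: Σwᵢ(|x−xᵢ|+|y−yᵢ|) = Σwᵢ|x−xᵢ| + Σwᵢ|y−yᵢ|, so x and y are optimised independently as 1-D weighted medians.
Total weight W = 320; half = 160.
x-coordinate, sorted with cumulative weight:
  x=1 (Eastvale, w=50) cum 50
  x=5 (Westmoor, w=100) cum 150
  x=8 (Northgate, w=55) cum 205  ← median
  x=10 (Southcross, w=35) cum 240
  x=11 (Midtown, w=80) cum 320
⇒ x* = 8
y-coordinate, sorted with cumulative weight:
  y=3 (Northgate, w=55) cum 55
  y=4 (Westmoor, w=100) cum 155
  y=4 (Midtown, w=80) cum 235  ← median
  y=12 (Southcross, w=35) cum 270
  y=12 (Eastvale, w=50) cum 320
⇒ y* = 4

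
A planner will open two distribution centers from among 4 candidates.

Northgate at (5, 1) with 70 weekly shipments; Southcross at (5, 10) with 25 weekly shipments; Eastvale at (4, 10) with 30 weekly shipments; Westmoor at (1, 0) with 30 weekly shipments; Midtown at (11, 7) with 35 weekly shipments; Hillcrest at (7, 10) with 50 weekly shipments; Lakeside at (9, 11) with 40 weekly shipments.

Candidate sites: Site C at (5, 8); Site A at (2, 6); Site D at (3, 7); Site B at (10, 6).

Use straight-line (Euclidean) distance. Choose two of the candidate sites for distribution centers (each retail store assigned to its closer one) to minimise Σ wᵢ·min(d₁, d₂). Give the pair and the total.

Evaluate every pair (each demand assigned to the nearer of the two):
  {Site C, Site A}: total = 1262.0
  {Site C, Site B}: total = 1266.3
  {Site C, Site D}: total = 1332.5
  {Site D, Site B}: total = 1349.6
  {Site A, Site B}: total = 1353.3
  {Site A, Site D}: total = 1594.1
Best pair: {Site C, Site A} with total 1262.0.

{Site C, Site A}, total 1262.0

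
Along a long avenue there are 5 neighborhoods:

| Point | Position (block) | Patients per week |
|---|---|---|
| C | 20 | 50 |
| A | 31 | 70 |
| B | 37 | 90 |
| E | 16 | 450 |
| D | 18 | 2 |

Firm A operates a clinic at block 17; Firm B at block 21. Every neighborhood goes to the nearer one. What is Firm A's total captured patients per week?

452

The indifferent point is the midpoint (17+21)/2 = 19; neighborhoods left of it (closer to Firm A at 17) go to Firm A, those right go to Firm B.
  E at 16 (w=450) → Firm A
  D at 18 (w=2) → Firm A
  C at 20 (w=50) → Firm B
  A at 31 (w=70) → Firm B
  B at 37 (w=90) → Firm B
Firm A captures 452; Firm B captures 210.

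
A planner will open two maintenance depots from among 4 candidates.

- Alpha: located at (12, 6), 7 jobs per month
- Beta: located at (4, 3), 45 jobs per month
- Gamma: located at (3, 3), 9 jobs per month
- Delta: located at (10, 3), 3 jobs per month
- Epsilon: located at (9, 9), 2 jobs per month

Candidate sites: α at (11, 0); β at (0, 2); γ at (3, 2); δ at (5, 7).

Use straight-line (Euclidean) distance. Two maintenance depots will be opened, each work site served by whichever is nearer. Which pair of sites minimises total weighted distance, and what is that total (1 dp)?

Evaluate every pair (each demand assigned to the nearer of the two):
  {α, γ}: total = 143.1
  {γ, δ}: total = 150.3
  {β, γ}: total = 181.2
  {α, β}: total = 284.5
  {α, δ}: total = 286.8
  {β, δ}: total = 291.7
Best pair: {α, γ} with total 143.1.

{α, γ}, total 143.1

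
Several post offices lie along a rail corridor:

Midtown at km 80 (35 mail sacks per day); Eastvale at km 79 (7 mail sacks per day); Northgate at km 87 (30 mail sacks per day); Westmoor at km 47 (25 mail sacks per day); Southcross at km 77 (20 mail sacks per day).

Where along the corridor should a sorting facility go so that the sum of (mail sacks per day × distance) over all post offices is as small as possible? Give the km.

For a sum of weighted absolute distances on a line, the optimum is the weighted median (not the mean). Total weight W = 117; half-weight = 58.5.
Sort by position and accumulate weight:
  km 47 (Westmoor, w=25) → cum 25
  km 77 (Southcross, w=20) → cum 45
  km 79 (Eastvale, w=7) → cum 52
  km 80 (Midtown, w=35) → cum 87  ≥ 58.5 → median here
  km 87 (Northgate, w=30) → cum 117
Optimal location: km 80.

x = 80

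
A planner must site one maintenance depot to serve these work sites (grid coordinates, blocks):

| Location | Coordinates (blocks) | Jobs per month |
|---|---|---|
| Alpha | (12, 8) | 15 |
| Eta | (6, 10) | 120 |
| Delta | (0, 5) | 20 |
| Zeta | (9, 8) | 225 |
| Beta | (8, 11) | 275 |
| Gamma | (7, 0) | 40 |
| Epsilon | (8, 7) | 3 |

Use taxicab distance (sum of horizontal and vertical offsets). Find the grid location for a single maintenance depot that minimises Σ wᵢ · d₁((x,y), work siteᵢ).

(8, 10)

Manhattan distance separates: Σwᵢ(|x−xᵢ|+|y−yᵢ|) = Σwᵢ|x−xᵢ| + Σwᵢ|y−yᵢ|, so x and y are optimised independently as 1-D weighted medians.
Total weight W = 698; half = 349.
x-coordinate, sorted with cumulative weight:
  x=0 (Delta, w=20) cum 20
  x=6 (Eta, w=120) cum 140
  x=7 (Gamma, w=40) cum 180
  x=8 (Beta, w=275) cum 455  ← median
  x=8 (Epsilon, w=3) cum 458
  x=9 (Zeta, w=225) cum 683
  x=12 (Alpha, w=15) cum 698
⇒ x* = 8
y-coordinate, sorted with cumulative weight:
  y=0 (Gamma, w=40) cum 40
  y=5 (Delta, w=20) cum 60
  y=7 (Epsilon, w=3) cum 63
  y=8 (Alpha, w=15) cum 78
  y=8 (Zeta, w=225) cum 303
  y=10 (Eta, w=120) cum 423  ← median
  y=11 (Beta, w=275) cum 698
⇒ y* = 10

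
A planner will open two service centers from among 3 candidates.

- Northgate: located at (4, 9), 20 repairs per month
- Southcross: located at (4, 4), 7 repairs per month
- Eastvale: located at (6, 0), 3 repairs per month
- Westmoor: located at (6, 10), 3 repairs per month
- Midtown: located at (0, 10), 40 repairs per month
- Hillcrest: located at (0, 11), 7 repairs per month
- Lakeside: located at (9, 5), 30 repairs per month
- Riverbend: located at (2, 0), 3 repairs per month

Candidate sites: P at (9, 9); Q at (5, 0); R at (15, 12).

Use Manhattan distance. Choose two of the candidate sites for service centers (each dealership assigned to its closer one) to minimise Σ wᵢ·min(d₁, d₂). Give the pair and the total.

{P, Q}, total 756

Evaluate every pair (each demand assigned to the nearer of the two):
  {P, Q}: total = 756
  {P, R}: total = 863
  {Q, R}: total = 1262
Best pair: {P, Q} with total 756.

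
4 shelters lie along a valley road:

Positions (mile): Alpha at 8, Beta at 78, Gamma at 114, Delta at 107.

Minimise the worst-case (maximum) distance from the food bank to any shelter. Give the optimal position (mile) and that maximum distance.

The 1-center on a line is the midpoint of the two extreme points: leftmost at 8, rightmost at 114.
Optimal location = (8 + 114)/2 = 61; maximum distance = (114 − 8)/2 = 53.

location 61, max distance 53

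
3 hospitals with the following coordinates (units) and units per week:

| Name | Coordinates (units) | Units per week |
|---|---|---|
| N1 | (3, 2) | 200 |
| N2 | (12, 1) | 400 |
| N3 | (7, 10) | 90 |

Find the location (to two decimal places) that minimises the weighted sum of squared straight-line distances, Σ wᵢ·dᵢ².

(8.74, 2.46)

The minimiser of Σwᵢ‖p−pᵢ‖² is the weighted centroid p* = (Σwᵢpᵢ)/(Σwᵢ).
Σwᵢ = 690.
Σwᵢxᵢ = 200·3 + 400·12 + 90·7 = 6030.
Σwᵢyᵢ = 200·2 + 400·1 + 90·10 = 1700.
x* = 6030/690 = 8.74, y* = 1700/690 = 2.46.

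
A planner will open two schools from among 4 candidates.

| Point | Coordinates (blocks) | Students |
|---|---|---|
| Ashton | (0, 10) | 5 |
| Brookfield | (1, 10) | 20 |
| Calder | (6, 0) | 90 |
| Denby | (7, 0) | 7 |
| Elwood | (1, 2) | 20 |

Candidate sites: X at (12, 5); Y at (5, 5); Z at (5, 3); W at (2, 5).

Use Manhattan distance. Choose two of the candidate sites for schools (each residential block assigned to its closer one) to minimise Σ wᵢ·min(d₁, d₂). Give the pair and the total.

{Z, W}, total 630

Evaluate every pair (each demand assigned to the nearer of the two):
  {Z, W}: total = 630
  {Y, Z}: total = 725
  {X, Z}: total = 775
  {Y, W}: total = 824
  {X, Y}: total = 959
  {X, W}: total = 1115
Best pair: {Z, W} with total 630.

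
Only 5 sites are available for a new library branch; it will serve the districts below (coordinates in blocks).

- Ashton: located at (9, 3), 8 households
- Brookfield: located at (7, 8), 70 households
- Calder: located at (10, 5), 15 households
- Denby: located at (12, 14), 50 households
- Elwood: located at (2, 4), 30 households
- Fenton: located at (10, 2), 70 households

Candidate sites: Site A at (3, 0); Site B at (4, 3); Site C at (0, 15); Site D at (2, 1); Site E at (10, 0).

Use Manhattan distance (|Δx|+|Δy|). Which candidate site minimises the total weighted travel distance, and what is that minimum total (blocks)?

Site E, total 2177 blocks

Total weighted distance at each candidate:
  Site A (3, 0): total = 3022
  Site B (4, 3): total = 2250
  Site C (0, 15): total = 4098
  Site D (2, 1): total = 2962
  Site E (10, 0): total = 2177
Minimum is at Site E with total 2177 blocks.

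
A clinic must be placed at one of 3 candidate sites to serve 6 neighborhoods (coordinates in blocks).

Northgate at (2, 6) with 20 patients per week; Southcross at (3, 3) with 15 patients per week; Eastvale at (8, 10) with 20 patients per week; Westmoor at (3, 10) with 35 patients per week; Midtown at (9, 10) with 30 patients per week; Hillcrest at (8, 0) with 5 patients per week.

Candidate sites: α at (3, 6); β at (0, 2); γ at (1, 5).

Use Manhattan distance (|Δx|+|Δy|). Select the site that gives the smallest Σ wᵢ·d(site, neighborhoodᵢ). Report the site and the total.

Total weighted distance at each candidate:
  α (3, 6): total = 740
  β (0, 2): total = 1445
  γ (1, 5): total = 1035
Minimum is at α with total 740 blocks.

α, total 740 blocks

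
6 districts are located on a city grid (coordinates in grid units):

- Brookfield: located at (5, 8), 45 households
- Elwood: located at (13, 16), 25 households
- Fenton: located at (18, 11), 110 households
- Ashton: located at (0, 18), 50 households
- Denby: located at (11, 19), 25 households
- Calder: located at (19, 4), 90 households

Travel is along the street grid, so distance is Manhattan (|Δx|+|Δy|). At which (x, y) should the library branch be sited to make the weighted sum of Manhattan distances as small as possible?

Manhattan distance separates: Σwᵢ(|x−xᵢ|+|y−yᵢ|) = Σwᵢ|x−xᵢ| + Σwᵢ|y−yᵢ|, so x and y are optimised independently as 1-D weighted medians.
Total weight W = 345; half = 172.5.
x-coordinate, sorted with cumulative weight:
  x=0 (Ashton, w=50) cum 50
  x=5 (Brookfield, w=45) cum 95
  x=11 (Denby, w=25) cum 120
  x=13 (Elwood, w=25) cum 145
  x=18 (Fenton, w=110) cum 255  ← median
  x=19 (Calder, w=90) cum 345
⇒ x* = 18
y-coordinate, sorted with cumulative weight:
  y=4 (Calder, w=90) cum 90
  y=8 (Brookfield, w=45) cum 135
  y=11 (Fenton, w=110) cum 245  ← median
  y=16 (Elwood, w=25) cum 270
  y=18 (Ashton, w=50) cum 320
  y=19 (Denby, w=25) cum 345
⇒ y* = 11

(18, 11)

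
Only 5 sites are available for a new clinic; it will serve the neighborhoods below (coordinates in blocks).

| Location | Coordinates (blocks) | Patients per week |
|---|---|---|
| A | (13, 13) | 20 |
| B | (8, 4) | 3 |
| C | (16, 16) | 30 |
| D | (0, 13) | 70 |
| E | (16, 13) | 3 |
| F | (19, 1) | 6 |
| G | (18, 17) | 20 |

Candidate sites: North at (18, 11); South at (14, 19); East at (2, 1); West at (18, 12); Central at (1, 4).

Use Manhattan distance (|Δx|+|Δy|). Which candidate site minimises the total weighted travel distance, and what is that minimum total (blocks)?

Total weighted distance at each candidate:
  North (18, 11): total = 1999
  South (14, 19): total = 2035
  East (2, 1): total = 3157
  West (18, 12): total = 1865
  Central (1, 4): total = 2749
Minimum is at West with total 1865 blocks.

West, total 1865 blocks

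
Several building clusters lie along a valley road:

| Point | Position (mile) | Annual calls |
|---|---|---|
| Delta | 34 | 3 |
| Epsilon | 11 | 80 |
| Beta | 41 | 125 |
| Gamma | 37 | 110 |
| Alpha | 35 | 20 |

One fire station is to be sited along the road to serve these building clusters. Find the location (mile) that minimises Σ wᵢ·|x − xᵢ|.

x = 37

For a sum of weighted absolute distances on a line, the optimum is the weighted median (not the mean). Total weight W = 338; half-weight = 169.
Sort by position and accumulate weight:
  mile 11 (Epsilon, w=80) → cum 80
  mile 34 (Delta, w=3) → cum 83
  mile 35 (Alpha, w=20) → cum 103
  mile 37 (Gamma, w=110) → cum 213  ≥ 169 → median here
  mile 41 (Beta, w=125) → cum 338
Optimal location: mile 37.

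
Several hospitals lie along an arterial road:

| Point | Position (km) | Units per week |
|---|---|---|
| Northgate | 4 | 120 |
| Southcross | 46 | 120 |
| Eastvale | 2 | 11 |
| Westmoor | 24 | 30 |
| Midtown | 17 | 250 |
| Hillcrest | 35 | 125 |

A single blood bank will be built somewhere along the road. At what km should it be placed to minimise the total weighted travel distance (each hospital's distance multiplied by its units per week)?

x = 17

For a sum of weighted absolute distances on a line, the optimum is the weighted median (not the mean). Total weight W = 656; half-weight = 328.
Sort by position and accumulate weight:
  km 2 (Eastvale, w=11) → cum 11
  km 4 (Northgate, w=120) → cum 131
  km 17 (Midtown, w=250) → cum 381  ≥ 328 → median here
  km 24 (Westmoor, w=30) → cum 411
  km 35 (Hillcrest, w=125) → cum 536
  km 46 (Southcross, w=120) → cum 656
Optimal location: km 17.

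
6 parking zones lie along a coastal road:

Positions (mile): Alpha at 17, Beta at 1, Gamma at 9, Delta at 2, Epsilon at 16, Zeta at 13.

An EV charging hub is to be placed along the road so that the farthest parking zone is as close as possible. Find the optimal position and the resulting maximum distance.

The 1-center on a line is the midpoint of the two extreme points: leftmost at 1, rightmost at 17.
Optimal location = (1 + 17)/2 = 9; maximum distance = (17 − 1)/2 = 8.

location 9, max distance 8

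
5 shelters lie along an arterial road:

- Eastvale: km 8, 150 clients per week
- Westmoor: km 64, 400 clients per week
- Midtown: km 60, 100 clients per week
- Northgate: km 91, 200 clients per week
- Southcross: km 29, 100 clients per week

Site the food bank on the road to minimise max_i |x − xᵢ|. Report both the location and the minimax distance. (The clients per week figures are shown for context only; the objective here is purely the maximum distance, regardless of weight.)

The 1-center on a line is the midpoint of the two extreme points: leftmost at 8, rightmost at 91.
Optimal location = (8 + 91)/2 = 49.5; maximum distance = (91 − 8)/2 = 41.5.

location 49.5, max distance 41.5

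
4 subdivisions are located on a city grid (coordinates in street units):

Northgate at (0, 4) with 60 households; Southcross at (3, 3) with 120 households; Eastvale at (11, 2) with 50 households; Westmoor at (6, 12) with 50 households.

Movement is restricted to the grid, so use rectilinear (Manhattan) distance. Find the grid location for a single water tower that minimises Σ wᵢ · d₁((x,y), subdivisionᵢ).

Manhattan distance separates: Σwᵢ(|x−xᵢ|+|y−yᵢ|) = Σwᵢ|x−xᵢ| + Σwᵢ|y−yᵢ|, so x and y are optimised independently as 1-D weighted medians.
Total weight W = 280; half = 140.
x-coordinate, sorted with cumulative weight:
  x=0 (Northgate, w=60) cum 60
  x=3 (Southcross, w=120) cum 180  ← median
  x=6 (Westmoor, w=50) cum 230
  x=11 (Eastvale, w=50) cum 280
⇒ x* = 3
y-coordinate, sorted with cumulative weight:
  y=2 (Eastvale, w=50) cum 50
  y=3 (Southcross, w=120) cum 170  ← median
  y=4 (Northgate, w=60) cum 230
  y=12 (Westmoor, w=50) cum 280
⇒ y* = 3

(3, 3)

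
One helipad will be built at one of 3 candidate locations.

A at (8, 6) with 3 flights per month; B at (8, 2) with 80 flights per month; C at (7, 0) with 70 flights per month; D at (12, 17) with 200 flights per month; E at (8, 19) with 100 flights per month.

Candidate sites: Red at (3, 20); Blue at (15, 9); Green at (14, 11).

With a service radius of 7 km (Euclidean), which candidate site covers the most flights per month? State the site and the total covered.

Green, covering 200

Coverage radius r = 7 km; a point is covered iff (Δx)²+(Δy)² ≤ 7² = 49.
  Red (3, 20): covers {E} → 100
  Blue (15, 9): covers {none} → 0
  Green (14, 11): covers {D} → 200
Maximum coverage at Green: 200 flights per month.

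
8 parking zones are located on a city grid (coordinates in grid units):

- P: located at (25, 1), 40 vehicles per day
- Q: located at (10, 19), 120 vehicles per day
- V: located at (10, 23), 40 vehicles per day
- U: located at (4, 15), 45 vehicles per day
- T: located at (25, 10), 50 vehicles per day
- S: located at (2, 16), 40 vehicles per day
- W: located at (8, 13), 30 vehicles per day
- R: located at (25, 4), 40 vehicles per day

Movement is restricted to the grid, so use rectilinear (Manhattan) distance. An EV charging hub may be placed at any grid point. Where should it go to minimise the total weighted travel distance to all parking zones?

Manhattan distance separates: Σwᵢ(|x−xᵢ|+|y−yᵢ|) = Σwᵢ|x−xᵢ| + Σwᵢ|y−yᵢ|, so x and y are optimised independently as 1-D weighted medians.
Total weight W = 405; half = 202.5.
x-coordinate, sorted with cumulative weight:
  x=2 (S, w=40) cum 40
  x=4 (U, w=45) cum 85
  x=8 (W, w=30) cum 115
  x=10 (Q, w=120) cum 235  ← median
  x=10 (V, w=40) cum 275
  x=25 (P, w=40) cum 315
  x=25 (T, w=50) cum 365
  x=25 (R, w=40) cum 405
⇒ x* = 10
y-coordinate, sorted with cumulative weight:
  y=1 (P, w=40) cum 40
  y=4 (R, w=40) cum 80
  y=10 (T, w=50) cum 130
  y=13 (W, w=30) cum 160
  y=15 (U, w=45) cum 205  ← median
  y=16 (S, w=40) cum 245
  y=19 (Q, w=120) cum 365
  y=23 (V, w=40) cum 405
⇒ y* = 15

(10, 15)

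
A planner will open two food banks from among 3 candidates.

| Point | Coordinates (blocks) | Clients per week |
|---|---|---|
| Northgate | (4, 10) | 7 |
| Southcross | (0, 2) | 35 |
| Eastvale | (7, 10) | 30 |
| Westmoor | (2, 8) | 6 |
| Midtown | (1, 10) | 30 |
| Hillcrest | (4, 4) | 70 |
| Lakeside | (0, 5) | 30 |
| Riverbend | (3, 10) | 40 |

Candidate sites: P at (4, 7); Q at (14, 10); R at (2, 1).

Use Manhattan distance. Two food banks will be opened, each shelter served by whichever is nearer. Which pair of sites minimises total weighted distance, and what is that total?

{P, R}, total 1054

Evaluate every pair (each demand assigned to the nearer of the two):
  {P, R}: total = 1054
  {P, Q}: total = 1264
  {Q, R}: total = 1657
Best pair: {P, R} with total 1054.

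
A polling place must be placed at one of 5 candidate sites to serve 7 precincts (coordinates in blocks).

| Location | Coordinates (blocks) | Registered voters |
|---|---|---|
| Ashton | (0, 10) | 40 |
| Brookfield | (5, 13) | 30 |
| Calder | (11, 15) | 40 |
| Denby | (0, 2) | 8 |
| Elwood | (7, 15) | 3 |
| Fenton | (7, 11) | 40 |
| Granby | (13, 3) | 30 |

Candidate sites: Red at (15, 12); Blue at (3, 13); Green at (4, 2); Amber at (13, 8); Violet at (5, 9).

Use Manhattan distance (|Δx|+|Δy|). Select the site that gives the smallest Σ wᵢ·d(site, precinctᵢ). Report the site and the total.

Total weighted distance at each candidate:
  Red (15, 12): total = 2213
  Blue (3, 13): total = 1670
  Green (4, 2): total = 2500
  Amber (13, 8): total = 2051
  Violet (5, 9): total = 1540
Minimum is at Violet with total 1540 blocks.

Violet, total 1540 blocks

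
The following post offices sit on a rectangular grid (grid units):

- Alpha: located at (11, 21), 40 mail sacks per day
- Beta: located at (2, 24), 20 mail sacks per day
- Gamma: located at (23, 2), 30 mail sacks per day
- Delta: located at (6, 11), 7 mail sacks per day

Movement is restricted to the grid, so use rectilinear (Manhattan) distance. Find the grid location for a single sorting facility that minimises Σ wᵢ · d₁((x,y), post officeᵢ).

(11, 21)

Manhattan distance separates: Σwᵢ(|x−xᵢ|+|y−yᵢ|) = Σwᵢ|x−xᵢ| + Σwᵢ|y−yᵢ|, so x and y are optimised independently as 1-D weighted medians.
Total weight W = 97; half = 48.5.
x-coordinate, sorted with cumulative weight:
  x=2 (Beta, w=20) cum 20
  x=6 (Delta, w=7) cum 27
  x=11 (Alpha, w=40) cum 67  ← median
  x=23 (Gamma, w=30) cum 97
⇒ x* = 11
y-coordinate, sorted with cumulative weight:
  y=2 (Gamma, w=30) cum 30
  y=11 (Delta, w=7) cum 37
  y=21 (Alpha, w=40) cum 77  ← median
  y=24 (Beta, w=20) cum 97
⇒ y* = 21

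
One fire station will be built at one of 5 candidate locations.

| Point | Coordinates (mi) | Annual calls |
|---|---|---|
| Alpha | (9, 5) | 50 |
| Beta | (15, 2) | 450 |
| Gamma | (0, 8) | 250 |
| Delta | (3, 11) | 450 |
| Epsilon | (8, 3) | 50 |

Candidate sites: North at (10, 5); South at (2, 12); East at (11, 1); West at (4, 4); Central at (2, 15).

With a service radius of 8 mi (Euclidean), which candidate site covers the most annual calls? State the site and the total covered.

West, covering 800

Coverage radius r = 8 mi; a point is covered iff (Δx)²+(Δy)² ≤ 8² = 64.
  North (10, 5): covers {Alpha, Beta, Epsilon} → 550
  South (2, 12): covers {Gamma, Delta} → 700
  East (11, 1): covers {Alpha, Beta, Epsilon} → 550
  West (4, 4): covers {Alpha, Gamma, Delta, Epsilon} → 800
  Central (2, 15): covers {Gamma, Delta} → 700
Maximum coverage at West: 800 annual calls.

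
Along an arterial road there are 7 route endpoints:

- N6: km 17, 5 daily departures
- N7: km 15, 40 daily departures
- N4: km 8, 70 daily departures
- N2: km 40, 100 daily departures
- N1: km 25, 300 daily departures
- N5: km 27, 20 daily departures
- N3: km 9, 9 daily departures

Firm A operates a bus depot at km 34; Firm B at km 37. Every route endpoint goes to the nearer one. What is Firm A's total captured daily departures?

444

The indifferent point is the midpoint (34+37)/2 = 35.5; route endpoints left of it (closer to Firm A at 34) go to Firm A, those right go to Firm B.
  N4 at 8 (w=70) → Firm A
  N3 at 9 (w=9) → Firm A
  N7 at 15 (w=40) → Firm A
  N6 at 17 (w=5) → Firm A
  N1 at 25 (w=300) → Firm A
  N5 at 27 (w=20) → Firm A
  N2 at 40 (w=100) → Firm B
Firm A captures 444; Firm B captures 100.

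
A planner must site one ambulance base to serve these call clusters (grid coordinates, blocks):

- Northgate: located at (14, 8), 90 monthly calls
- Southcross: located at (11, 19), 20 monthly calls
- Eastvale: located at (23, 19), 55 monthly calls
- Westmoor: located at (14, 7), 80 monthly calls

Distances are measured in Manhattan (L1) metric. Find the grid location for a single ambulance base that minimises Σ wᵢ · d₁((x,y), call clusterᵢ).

Manhattan distance separates: Σwᵢ(|x−xᵢ|+|y−yᵢ|) = Σwᵢ|x−xᵢ| + Σwᵢ|y−yᵢ|, so x and y are optimised independently as 1-D weighted medians.
Total weight W = 245; half = 122.5.
x-coordinate, sorted with cumulative weight:
  x=11 (Southcross, w=20) cum 20
  x=14 (Northgate, w=90) cum 110
  x=14 (Westmoor, w=80) cum 190  ← median
  x=23 (Eastvale, w=55) cum 245
⇒ x* = 14
y-coordinate, sorted with cumulative weight:
  y=7 (Westmoor, w=80) cum 80
  y=8 (Northgate, w=90) cum 170  ← median
  y=19 (Southcross, w=20) cum 190
  y=19 (Eastvale, w=55) cum 245
⇒ y* = 8

(14, 8)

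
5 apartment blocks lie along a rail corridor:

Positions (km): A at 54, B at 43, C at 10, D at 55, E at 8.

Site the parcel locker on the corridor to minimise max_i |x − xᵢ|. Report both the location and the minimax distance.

location 31.5, max distance 23.5

The 1-center on a line is the midpoint of the two extreme points: leftmost at 8, rightmost at 55.
Optimal location = (8 + 55)/2 = 31.5; maximum distance = (55 − 8)/2 = 23.5.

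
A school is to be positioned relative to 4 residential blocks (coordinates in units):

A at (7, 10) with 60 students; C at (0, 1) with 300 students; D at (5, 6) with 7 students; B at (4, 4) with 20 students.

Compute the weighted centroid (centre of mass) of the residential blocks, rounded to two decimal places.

The minimiser of Σwᵢ‖p−pᵢ‖² is the weighted centroid p* = (Σwᵢpᵢ)/(Σwᵢ).
Σwᵢ = 387.
Σwᵢxᵢ = 60·7 + 300·0 + 7·5 + 20·4 = 535.
Σwᵢyᵢ = 60·10 + 300·1 + 7·6 + 20·4 = 1022.
x* = 535/387 = 1.38, y* = 1022/387 = 2.64.

(1.38, 2.64)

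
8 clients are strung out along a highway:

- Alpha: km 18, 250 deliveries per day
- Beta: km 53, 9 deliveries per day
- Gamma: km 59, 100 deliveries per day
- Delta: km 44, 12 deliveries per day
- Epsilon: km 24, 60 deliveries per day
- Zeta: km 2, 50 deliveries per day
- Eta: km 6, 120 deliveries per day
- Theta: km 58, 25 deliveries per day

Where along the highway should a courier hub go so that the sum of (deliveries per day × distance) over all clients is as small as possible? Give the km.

For a sum of weighted absolute distances on a line, the optimum is the weighted median (not the mean). Total weight W = 626; half-weight = 313.
Sort by position and accumulate weight:
  km 2 (Zeta, w=50) → cum 50
  km 6 (Eta, w=120) → cum 170
  km 18 (Alpha, w=250) → cum 420  ≥ 313 → median here
  km 24 (Epsilon, w=60) → cum 480
  km 44 (Delta, w=12) → cum 492
  km 53 (Beta, w=9) → cum 501
  km 58 (Theta, w=25) → cum 526
  km 59 (Gamma, w=100) → cum 626
Optimal location: km 18.

x = 18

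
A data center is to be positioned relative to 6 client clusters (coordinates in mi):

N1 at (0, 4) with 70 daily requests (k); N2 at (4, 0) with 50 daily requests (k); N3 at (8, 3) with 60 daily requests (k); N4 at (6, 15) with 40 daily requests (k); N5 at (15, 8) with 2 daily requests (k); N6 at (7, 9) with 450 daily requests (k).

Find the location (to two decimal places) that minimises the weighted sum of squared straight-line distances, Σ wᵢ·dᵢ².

(6.10, 7.63)

The minimiser of Σwᵢ‖p−pᵢ‖² is the weighted centroid p* = (Σwᵢpᵢ)/(Σwᵢ).
Σwᵢ = 672.
Σwᵢxᵢ = 70·0 + 50·4 + 60·8 + 40·6 + 2·15 + 450·7 = 4100.
Σwᵢyᵢ = 70·4 + 50·0 + 60·3 + 40·15 + 2·8 + 450·9 = 5126.
x* = 4100/672 = 6.10, y* = 5126/672 = 7.63.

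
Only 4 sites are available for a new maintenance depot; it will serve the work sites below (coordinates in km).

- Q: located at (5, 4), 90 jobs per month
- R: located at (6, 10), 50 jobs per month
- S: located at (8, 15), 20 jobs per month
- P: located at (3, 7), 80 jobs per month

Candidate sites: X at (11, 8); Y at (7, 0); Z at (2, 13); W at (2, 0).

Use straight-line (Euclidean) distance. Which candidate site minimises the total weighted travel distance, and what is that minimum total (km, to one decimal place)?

X, total 1715.6 km

Total weighted distance at each candidate:
  X (11, 8): total = 1715.6
  Y (7, 0): total = 1850.6
  Z (2, 13): total = 1716.9
  W (2, 0): total = 1877.3
Minimum is at X with total 1715.6 km.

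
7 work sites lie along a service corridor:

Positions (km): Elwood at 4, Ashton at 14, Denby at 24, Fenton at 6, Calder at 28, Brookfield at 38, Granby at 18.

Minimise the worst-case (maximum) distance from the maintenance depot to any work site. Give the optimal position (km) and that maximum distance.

location 21, max distance 17

The 1-center on a line is the midpoint of the two extreme points: leftmost at 4, rightmost at 38.
Optimal location = (4 + 38)/2 = 21; maximum distance = (38 − 4)/2 = 17.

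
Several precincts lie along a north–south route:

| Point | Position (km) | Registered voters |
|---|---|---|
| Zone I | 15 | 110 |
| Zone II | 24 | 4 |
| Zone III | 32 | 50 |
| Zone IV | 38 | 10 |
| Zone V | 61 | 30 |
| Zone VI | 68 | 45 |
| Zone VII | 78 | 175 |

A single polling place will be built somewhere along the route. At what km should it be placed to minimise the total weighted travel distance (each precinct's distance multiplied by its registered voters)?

x = 68

For a sum of weighted absolute distances on a line, the optimum is the weighted median (not the mean). Total weight W = 424; half-weight = 212.
Sort by position and accumulate weight:
  km 15 (Zone I, w=110) → cum 110
  km 24 (Zone II, w=4) → cum 114
  km 32 (Zone III, w=50) → cum 164
  km 38 (Zone IV, w=10) → cum 174
  km 61 (Zone V, w=30) → cum 204
  km 68 (Zone VI, w=45) → cum 249  ≥ 212 → median here
  km 78 (Zone VII, w=175) → cum 424
Optimal location: km 68.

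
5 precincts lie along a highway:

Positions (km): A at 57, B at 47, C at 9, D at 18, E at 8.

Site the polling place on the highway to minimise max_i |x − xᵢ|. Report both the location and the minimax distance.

The 1-center on a line is the midpoint of the two extreme points: leftmost at 8, rightmost at 57.
Optimal location = (8 + 57)/2 = 32.5; maximum distance = (57 − 8)/2 = 24.5.

location 32.5, max distance 24.5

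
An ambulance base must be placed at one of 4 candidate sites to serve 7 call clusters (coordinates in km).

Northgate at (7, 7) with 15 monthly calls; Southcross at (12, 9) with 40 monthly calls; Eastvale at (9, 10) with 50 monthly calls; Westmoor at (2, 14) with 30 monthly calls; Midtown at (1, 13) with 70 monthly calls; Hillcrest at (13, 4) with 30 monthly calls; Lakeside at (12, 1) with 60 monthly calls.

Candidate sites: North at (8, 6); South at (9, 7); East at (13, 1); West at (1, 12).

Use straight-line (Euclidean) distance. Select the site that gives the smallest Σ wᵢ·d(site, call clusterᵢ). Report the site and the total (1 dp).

South, total 1873.7 km

Total weighted distance at each candidate:
  North (8, 6): total = 1966.1
  South (9, 7): total = 1873.7
  East (13, 1): total = 2791.0
  West (1, 12): total = 2488.7
Minimum is at South with total 1873.7 km.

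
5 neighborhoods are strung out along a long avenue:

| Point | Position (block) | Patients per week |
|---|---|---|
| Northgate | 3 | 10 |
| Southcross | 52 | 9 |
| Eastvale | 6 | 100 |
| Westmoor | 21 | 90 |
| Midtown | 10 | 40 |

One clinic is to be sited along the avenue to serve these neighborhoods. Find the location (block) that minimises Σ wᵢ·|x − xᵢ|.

For a sum of weighted absolute distances on a line, the optimum is the weighted median (not the mean). Total weight W = 249; half-weight = 124.5.
Sort by position and accumulate weight:
  block 3 (Northgate, w=10) → cum 10
  block 6 (Eastvale, w=100) → cum 110
  block 10 (Midtown, w=40) → cum 150  ≥ 124.5 → median here
  block 21 (Westmoor, w=90) → cum 240
  block 52 (Southcross, w=9) → cum 249
Optimal location: block 10.

x = 10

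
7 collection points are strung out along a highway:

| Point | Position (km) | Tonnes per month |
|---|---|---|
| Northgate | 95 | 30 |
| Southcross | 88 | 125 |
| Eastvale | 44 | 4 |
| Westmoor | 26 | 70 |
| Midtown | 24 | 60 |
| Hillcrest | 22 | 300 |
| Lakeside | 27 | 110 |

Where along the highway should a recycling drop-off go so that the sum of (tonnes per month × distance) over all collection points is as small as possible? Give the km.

For a sum of weighted absolute distances on a line, the optimum is the weighted median (not the mean). Total weight W = 699; half-weight = 349.5.
Sort by position and accumulate weight:
  km 22 (Hillcrest, w=300) → cum 300
  km 24 (Midtown, w=60) → cum 360  ≥ 349.5 → median here
  km 26 (Westmoor, w=70) → cum 430
  km 27 (Lakeside, w=110) → cum 540
  km 44 (Eastvale, w=4) → cum 544
  km 88 (Southcross, w=125) → cum 669
  km 95 (Northgate, w=30) → cum 699
Optimal location: km 24.

x = 24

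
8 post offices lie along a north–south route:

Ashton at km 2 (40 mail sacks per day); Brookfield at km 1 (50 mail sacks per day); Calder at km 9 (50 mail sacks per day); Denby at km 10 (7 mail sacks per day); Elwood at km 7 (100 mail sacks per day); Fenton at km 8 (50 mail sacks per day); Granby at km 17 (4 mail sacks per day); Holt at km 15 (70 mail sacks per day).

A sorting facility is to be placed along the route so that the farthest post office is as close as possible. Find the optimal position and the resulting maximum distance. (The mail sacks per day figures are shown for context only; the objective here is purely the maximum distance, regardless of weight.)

location 9, max distance 8

The 1-center on a line is the midpoint of the two extreme points: leftmost at 1, rightmost at 17.
Optimal location = (1 + 17)/2 = 9; maximum distance = (17 − 1)/2 = 8.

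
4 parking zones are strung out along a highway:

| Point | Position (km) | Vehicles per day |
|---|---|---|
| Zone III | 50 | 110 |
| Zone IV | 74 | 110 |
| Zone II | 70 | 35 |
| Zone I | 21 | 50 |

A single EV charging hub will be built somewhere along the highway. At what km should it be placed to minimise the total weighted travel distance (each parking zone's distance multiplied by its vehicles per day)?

For a sum of weighted absolute distances on a line, the optimum is the weighted median (not the mean). Total weight W = 305; half-weight = 152.5.
Sort by position and accumulate weight:
  km 21 (Zone I, w=50) → cum 50
  km 50 (Zone III, w=110) → cum 160  ≥ 152.5 → median here
  km 70 (Zone II, w=35) → cum 195
  km 74 (Zone IV, w=110) → cum 305
Optimal location: km 50.

x = 50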